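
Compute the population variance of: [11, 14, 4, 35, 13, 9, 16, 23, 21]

73.9506

Step 1: Compute the mean: (11 + 14 + 4 + 35 + 13 + 9 + 16 + 23 + 21) / 9 = 16.2222
Step 2: Compute squared deviations from the mean:
  (11 - 16.2222)^2 = 27.2716
  (14 - 16.2222)^2 = 4.9383
  (4 - 16.2222)^2 = 149.3827
  (35 - 16.2222)^2 = 352.6049
  (13 - 16.2222)^2 = 10.3827
  (9 - 16.2222)^2 = 52.1605
  (16 - 16.2222)^2 = 0.0494
  (23 - 16.2222)^2 = 45.9383
  (21 - 16.2222)^2 = 22.8272
Step 3: Sum of squared deviations = 665.5556
Step 4: Population variance = 665.5556 / 9 = 73.9506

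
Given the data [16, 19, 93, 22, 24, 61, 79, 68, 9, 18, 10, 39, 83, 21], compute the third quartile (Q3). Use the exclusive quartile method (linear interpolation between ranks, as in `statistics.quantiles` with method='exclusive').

70.75

Step 1: Sort the data: [9, 10, 16, 18, 19, 21, 22, 24, 39, 61, 68, 79, 83, 93]
Step 2: n = 14
Step 3: Using the exclusive quartile method:
  Q1 = 17.5
  Q2 (median) = 23
  Q3 = 70.75
  IQR = Q3 - Q1 = 70.75 - 17.5 = 53.25
Step 4: Q3 = 70.75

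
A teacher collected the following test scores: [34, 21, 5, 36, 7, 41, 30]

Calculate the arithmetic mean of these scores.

24.8571

Step 1: Sum all values: 34 + 21 + 5 + 36 + 7 + 41 + 30 = 174
Step 2: Count the number of values: n = 7
Step 3: Mean = sum / n = 174 / 7 = 24.8571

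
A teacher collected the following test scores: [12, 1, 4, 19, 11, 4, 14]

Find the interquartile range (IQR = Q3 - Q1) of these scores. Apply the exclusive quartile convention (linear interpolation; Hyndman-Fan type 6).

10

Step 1: Sort the data: [1, 4, 4, 11, 12, 14, 19]
Step 2: n = 7
Step 3: Using the exclusive quartile method:
  Q1 = 4
  Q2 (median) = 11
  Q3 = 14
  IQR = Q3 - Q1 = 14 - 4 = 10
Step 4: IQR = 10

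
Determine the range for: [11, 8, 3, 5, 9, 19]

16

Step 1: Identify the maximum value: max = 19
Step 2: Identify the minimum value: min = 3
Step 3: Range = max - min = 19 - 3 = 16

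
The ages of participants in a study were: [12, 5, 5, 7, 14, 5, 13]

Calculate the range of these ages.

9

Step 1: Identify the maximum value: max = 14
Step 2: Identify the minimum value: min = 5
Step 3: Range = max - min = 14 - 5 = 9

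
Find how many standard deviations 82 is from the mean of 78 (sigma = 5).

0.8

Step 1: Recall the z-score formula: z = (x - mu) / sigma
Step 2: Substitute values: z = (82 - 78) / 5
Step 3: z = 4 / 5 = 0.8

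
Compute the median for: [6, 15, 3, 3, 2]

3

Step 1: Sort the data in ascending order: [2, 3, 3, 6, 15]
Step 2: The number of values is n = 5.
Step 3: Since n is odd, the median is the middle value at position 3: 3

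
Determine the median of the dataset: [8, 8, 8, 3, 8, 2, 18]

8

Step 1: Sort the data in ascending order: [2, 3, 8, 8, 8, 8, 18]
Step 2: The number of values is n = 7.
Step 3: Since n is odd, the median is the middle value at position 4: 8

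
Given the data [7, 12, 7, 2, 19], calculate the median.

7

Step 1: Sort the data in ascending order: [2, 7, 7, 12, 19]
Step 2: The number of values is n = 5.
Step 3: Since n is odd, the median is the middle value at position 3: 7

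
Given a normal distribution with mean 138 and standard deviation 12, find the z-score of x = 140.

0.1667

Step 1: Recall the z-score formula: z = (x - mu) / sigma
Step 2: Substitute values: z = (140 - 138) / 12
Step 3: z = 2 / 12 = 0.1667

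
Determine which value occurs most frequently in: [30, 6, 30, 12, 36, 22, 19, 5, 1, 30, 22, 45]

30

Step 1: Count the frequency of each value:
  1: appears 1 time(s)
  5: appears 1 time(s)
  6: appears 1 time(s)
  12: appears 1 time(s)
  19: appears 1 time(s)
  22: appears 2 time(s)
  30: appears 3 time(s)
  36: appears 1 time(s)
  45: appears 1 time(s)
Step 2: The value 30 appears most frequently (3 times).
Step 3: Mode = 30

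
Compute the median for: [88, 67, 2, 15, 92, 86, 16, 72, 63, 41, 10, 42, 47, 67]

55

Step 1: Sort the data in ascending order: [2, 10, 15, 16, 41, 42, 47, 63, 67, 67, 72, 86, 88, 92]
Step 2: The number of values is n = 14.
Step 3: Since n is even, the median is the average of positions 7 and 8:
  Median = (47 + 63) / 2 = 55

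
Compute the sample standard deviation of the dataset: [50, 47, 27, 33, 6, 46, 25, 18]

15.538

Step 1: Compute the mean: 31.5
Step 2: Sum of squared deviations from the mean: 1690
Step 3: Sample variance = 1690 / 7 = 241.4286
Step 4: Standard deviation = sqrt(241.4286) = 15.538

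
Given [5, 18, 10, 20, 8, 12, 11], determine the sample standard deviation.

5.3229

Step 1: Compute the mean: 12
Step 2: Sum of squared deviations from the mean: 170
Step 3: Sample variance = 170 / 6 = 28.3333
Step 4: Standard deviation = sqrt(28.3333) = 5.3229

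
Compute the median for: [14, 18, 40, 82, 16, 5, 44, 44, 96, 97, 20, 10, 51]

40

Step 1: Sort the data in ascending order: [5, 10, 14, 16, 18, 20, 40, 44, 44, 51, 82, 96, 97]
Step 2: The number of values is n = 13.
Step 3: Since n is odd, the median is the middle value at position 7: 40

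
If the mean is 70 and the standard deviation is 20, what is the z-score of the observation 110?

2

Step 1: Recall the z-score formula: z = (x - mu) / sigma
Step 2: Substitute values: z = (110 - 70) / 20
Step 3: z = 40 / 20 = 2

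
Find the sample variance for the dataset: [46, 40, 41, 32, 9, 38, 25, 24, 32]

127.3611

Step 1: Compute the mean: (46 + 40 + 41 + 32 + 9 + 38 + 25 + 24 + 32) / 9 = 31.8889
Step 2: Compute squared deviations from the mean:
  (46 - 31.8889)^2 = 199.1235
  (40 - 31.8889)^2 = 65.7901
  (41 - 31.8889)^2 = 83.0123
  (32 - 31.8889)^2 = 0.0123
  (9 - 31.8889)^2 = 523.9012
  (38 - 31.8889)^2 = 37.3457
  (25 - 31.8889)^2 = 47.4568
  (24 - 31.8889)^2 = 62.2346
  (32 - 31.8889)^2 = 0.0123
Step 3: Sum of squared deviations = 1018.8889
Step 4: Sample variance = 1018.8889 / 8 = 127.3611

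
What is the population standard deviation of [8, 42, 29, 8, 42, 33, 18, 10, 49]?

15.1446

Step 1: Compute the mean: 26.5556
Step 2: Sum of squared deviations from the mean: 2064.2222
Step 3: Population variance = 2064.2222 / 9 = 229.358
Step 4: Standard deviation = sqrt(229.358) = 15.1446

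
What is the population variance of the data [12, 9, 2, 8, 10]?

11.36

Step 1: Compute the mean: (12 + 9 + 2 + 8 + 10) / 5 = 8.2
Step 2: Compute squared deviations from the mean:
  (12 - 8.2)^2 = 14.44
  (9 - 8.2)^2 = 0.64
  (2 - 8.2)^2 = 38.44
  (8 - 8.2)^2 = 0.04
  (10 - 8.2)^2 = 3.24
Step 3: Sum of squared deviations = 56.8
Step 4: Population variance = 56.8 / 5 = 11.36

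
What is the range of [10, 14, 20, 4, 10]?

16

Step 1: Identify the maximum value: max = 20
Step 2: Identify the minimum value: min = 4
Step 3: Range = max - min = 20 - 4 = 16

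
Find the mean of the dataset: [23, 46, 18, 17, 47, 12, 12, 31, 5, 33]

24.4

Step 1: Sum all values: 23 + 46 + 18 + 17 + 47 + 12 + 12 + 31 + 5 + 33 = 244
Step 2: Count the number of values: n = 10
Step 3: Mean = sum / n = 244 / 10 = 24.4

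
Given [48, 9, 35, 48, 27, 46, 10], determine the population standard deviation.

15.8333

Step 1: Compute the mean: 31.8571
Step 2: Sum of squared deviations from the mean: 1754.8571
Step 3: Population variance = 1754.8571 / 7 = 250.6939
Step 4: Standard deviation = sqrt(250.6939) = 15.8333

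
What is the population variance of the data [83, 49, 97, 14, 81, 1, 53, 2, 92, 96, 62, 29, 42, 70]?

1059.9235

Step 1: Compute the mean: (83 + 49 + 97 + 14 + 81 + 1 + 53 + 2 + 92 + 96 + 62 + 29 + 42 + 70) / 14 = 55.0714
Step 2: Compute squared deviations from the mean:
  (83 - 55.0714)^2 = 780.0051
  (49 - 55.0714)^2 = 36.8622
  (97 - 55.0714)^2 = 1758.0051
  (14 - 55.0714)^2 = 1686.8622
  (81 - 55.0714)^2 = 672.2908
  (1 - 55.0714)^2 = 2923.7194
  (53 - 55.0714)^2 = 4.2908
  (2 - 55.0714)^2 = 2816.5765
  (92 - 55.0714)^2 = 1363.7194
  (96 - 55.0714)^2 = 1675.148
  (62 - 55.0714)^2 = 48.0051
  (29 - 55.0714)^2 = 679.7194
  (42 - 55.0714)^2 = 170.8622
  (70 - 55.0714)^2 = 222.8622
Step 3: Sum of squared deviations = 14838.9286
Step 4: Population variance = 14838.9286 / 14 = 1059.9235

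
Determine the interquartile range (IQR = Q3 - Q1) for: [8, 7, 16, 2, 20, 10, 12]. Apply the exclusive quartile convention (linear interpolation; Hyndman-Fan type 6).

9

Step 1: Sort the data: [2, 7, 8, 10, 12, 16, 20]
Step 2: n = 7
Step 3: Using the exclusive quartile method:
  Q1 = 7
  Q2 (median) = 10
  Q3 = 16
  IQR = Q3 - Q1 = 16 - 7 = 9
Step 4: IQR = 9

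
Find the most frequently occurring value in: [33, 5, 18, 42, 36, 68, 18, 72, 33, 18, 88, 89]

18

Step 1: Count the frequency of each value:
  5: appears 1 time(s)
  18: appears 3 time(s)
  33: appears 2 time(s)
  36: appears 1 time(s)
  42: appears 1 time(s)
  68: appears 1 time(s)
  72: appears 1 time(s)
  88: appears 1 time(s)
  89: appears 1 time(s)
Step 2: The value 18 appears most frequently (3 times).
Step 3: Mode = 18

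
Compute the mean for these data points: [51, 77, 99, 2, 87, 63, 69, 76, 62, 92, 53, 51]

65.1667

Step 1: Sum all values: 51 + 77 + 99 + 2 + 87 + 63 + 69 + 76 + 62 + 92 + 53 + 51 = 782
Step 2: Count the number of values: n = 12
Step 3: Mean = sum / n = 782 / 12 = 65.1667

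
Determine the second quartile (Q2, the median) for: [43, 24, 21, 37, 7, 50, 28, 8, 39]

28

Step 1: Sort the data: [7, 8, 21, 24, 28, 37, 39, 43, 50]
Step 2: n = 9
Step 3: Q2 is the median. Since n is odd, it is the middle value at position 5: 28
Step 4: Q2 = 28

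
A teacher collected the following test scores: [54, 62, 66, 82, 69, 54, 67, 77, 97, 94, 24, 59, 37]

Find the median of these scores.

66

Step 1: Sort the data in ascending order: [24, 37, 54, 54, 59, 62, 66, 67, 69, 77, 82, 94, 97]
Step 2: The number of values is n = 13.
Step 3: Since n is odd, the median is the middle value at position 7: 66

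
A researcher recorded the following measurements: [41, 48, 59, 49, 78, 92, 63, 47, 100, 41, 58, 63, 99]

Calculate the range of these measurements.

59

Step 1: Identify the maximum value: max = 100
Step 2: Identify the minimum value: min = 41
Step 3: Range = max - min = 100 - 41 = 59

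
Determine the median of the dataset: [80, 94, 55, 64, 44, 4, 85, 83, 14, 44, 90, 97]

72

Step 1: Sort the data in ascending order: [4, 14, 44, 44, 55, 64, 80, 83, 85, 90, 94, 97]
Step 2: The number of values is n = 12.
Step 3: Since n is even, the median is the average of positions 6 and 7:
  Median = (64 + 80) / 2 = 72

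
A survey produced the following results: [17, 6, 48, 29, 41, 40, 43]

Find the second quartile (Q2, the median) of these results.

40

Step 1: Sort the data: [6, 17, 29, 40, 41, 43, 48]
Step 2: n = 7
Step 3: Q2 is the median. Since n is odd, it is the middle value at position 4: 40
Step 4: Q2 = 40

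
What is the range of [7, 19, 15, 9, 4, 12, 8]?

15

Step 1: Identify the maximum value: max = 19
Step 2: Identify the minimum value: min = 4
Step 3: Range = max - min = 19 - 4 = 15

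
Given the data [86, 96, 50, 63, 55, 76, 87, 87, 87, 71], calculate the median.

81

Step 1: Sort the data in ascending order: [50, 55, 63, 71, 76, 86, 87, 87, 87, 96]
Step 2: The number of values is n = 10.
Step 3: Since n is even, the median is the average of positions 5 and 6:
  Median = (76 + 86) / 2 = 81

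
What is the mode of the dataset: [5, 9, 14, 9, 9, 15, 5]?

9

Step 1: Count the frequency of each value:
  5: appears 2 time(s)
  9: appears 3 time(s)
  14: appears 1 time(s)
  15: appears 1 time(s)
Step 2: The value 9 appears most frequently (3 times).
Step 3: Mode = 9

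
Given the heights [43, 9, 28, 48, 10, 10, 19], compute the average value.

23.8571

Step 1: Sum all values: 43 + 9 + 28 + 48 + 10 + 10 + 19 = 167
Step 2: Count the number of values: n = 7
Step 3: Mean = sum / n = 167 / 7 = 23.8571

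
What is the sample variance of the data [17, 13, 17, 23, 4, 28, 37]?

114.1429

Step 1: Compute the mean: (17 + 13 + 17 + 23 + 4 + 28 + 37) / 7 = 19.8571
Step 2: Compute squared deviations from the mean:
  (17 - 19.8571)^2 = 8.1633
  (13 - 19.8571)^2 = 47.0204
  (17 - 19.8571)^2 = 8.1633
  (23 - 19.8571)^2 = 9.8776
  (4 - 19.8571)^2 = 251.449
  (28 - 19.8571)^2 = 66.3061
  (37 - 19.8571)^2 = 293.8776
Step 3: Sum of squared deviations = 684.8571
Step 4: Sample variance = 684.8571 / 6 = 114.1429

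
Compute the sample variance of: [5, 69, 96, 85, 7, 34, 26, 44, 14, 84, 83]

1198.4182

Step 1: Compute the mean: (5 + 69 + 96 + 85 + 7 + 34 + 26 + 44 + 14 + 84 + 83) / 11 = 49.7273
Step 2: Compute squared deviations from the mean:
  (5 - 49.7273)^2 = 2000.5289
  (69 - 49.7273)^2 = 371.438
  (96 - 49.7273)^2 = 2141.1653
  (85 - 49.7273)^2 = 1244.1653
  (7 - 49.7273)^2 = 1825.6198
  (34 - 49.7273)^2 = 247.3471
  (26 - 49.7273)^2 = 562.9835
  (44 - 49.7273)^2 = 32.8017
  (14 - 49.7273)^2 = 1276.438
  (84 - 49.7273)^2 = 1174.6198
  (83 - 49.7273)^2 = 1107.0744
Step 3: Sum of squared deviations = 11984.1818
Step 4: Sample variance = 11984.1818 / 10 = 1198.4182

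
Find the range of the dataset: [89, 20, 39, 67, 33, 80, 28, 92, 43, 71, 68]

72

Step 1: Identify the maximum value: max = 92
Step 2: Identify the minimum value: min = 20
Step 3: Range = max - min = 92 - 20 = 72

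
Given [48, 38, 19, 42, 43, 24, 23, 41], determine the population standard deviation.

10.2926

Step 1: Compute the mean: 34.75
Step 2: Sum of squared deviations from the mean: 847.5
Step 3: Population variance = 847.5 / 8 = 105.9375
Step 4: Standard deviation = sqrt(105.9375) = 10.2926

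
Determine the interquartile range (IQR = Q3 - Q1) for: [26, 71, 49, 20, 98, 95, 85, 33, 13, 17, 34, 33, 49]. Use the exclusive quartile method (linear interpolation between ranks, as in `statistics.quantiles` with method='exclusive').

55

Step 1: Sort the data: [13, 17, 20, 26, 33, 33, 34, 49, 49, 71, 85, 95, 98]
Step 2: n = 13
Step 3: Using the exclusive quartile method:
  Q1 = 23
  Q2 (median) = 34
  Q3 = 78
  IQR = Q3 - Q1 = 78 - 23 = 55
Step 4: IQR = 55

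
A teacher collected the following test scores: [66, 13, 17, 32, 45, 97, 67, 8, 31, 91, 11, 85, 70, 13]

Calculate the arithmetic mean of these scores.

46.1429

Step 1: Sum all values: 66 + 13 + 17 + 32 + 45 + 97 + 67 + 8 + 31 + 91 + 11 + 85 + 70 + 13 = 646
Step 2: Count the number of values: n = 14
Step 3: Mean = sum / n = 646 / 14 = 46.1429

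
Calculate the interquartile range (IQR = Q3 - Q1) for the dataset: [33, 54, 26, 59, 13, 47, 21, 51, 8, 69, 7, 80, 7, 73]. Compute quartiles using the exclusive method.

49.75

Step 1: Sort the data: [7, 7, 8, 13, 21, 26, 33, 47, 51, 54, 59, 69, 73, 80]
Step 2: n = 14
Step 3: Using the exclusive quartile method:
  Q1 = 11.75
  Q2 (median) = 40
  Q3 = 61.5
  IQR = Q3 - Q1 = 61.5 - 11.75 = 49.75
Step 4: IQR = 49.75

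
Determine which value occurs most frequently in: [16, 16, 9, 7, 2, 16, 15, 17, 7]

16

Step 1: Count the frequency of each value:
  2: appears 1 time(s)
  7: appears 2 time(s)
  9: appears 1 time(s)
  15: appears 1 time(s)
  16: appears 3 time(s)
  17: appears 1 time(s)
Step 2: The value 16 appears most frequently (3 times).
Step 3: Mode = 16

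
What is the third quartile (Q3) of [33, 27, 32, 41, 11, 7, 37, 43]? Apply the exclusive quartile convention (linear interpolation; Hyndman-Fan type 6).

40

Step 1: Sort the data: [7, 11, 27, 32, 33, 37, 41, 43]
Step 2: n = 8
Step 3: Using the exclusive quartile method:
  Q1 = 15
  Q2 (median) = 32.5
  Q3 = 40
  IQR = Q3 - Q1 = 40 - 15 = 25
Step 4: Q3 = 40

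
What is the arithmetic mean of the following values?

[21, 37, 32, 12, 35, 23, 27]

26.7143

Step 1: Sum all values: 21 + 37 + 32 + 12 + 35 + 23 + 27 = 187
Step 2: Count the number of values: n = 7
Step 3: Mean = sum / n = 187 / 7 = 26.7143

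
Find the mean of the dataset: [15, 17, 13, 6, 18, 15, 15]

14.1429

Step 1: Sum all values: 15 + 17 + 13 + 6 + 18 + 15 + 15 = 99
Step 2: Count the number of values: n = 7
Step 3: Mean = sum / n = 99 / 7 = 14.1429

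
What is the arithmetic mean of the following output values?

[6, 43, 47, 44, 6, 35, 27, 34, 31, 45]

31.8

Step 1: Sum all values: 6 + 43 + 47 + 44 + 6 + 35 + 27 + 34 + 31 + 45 = 318
Step 2: Count the number of values: n = 10
Step 3: Mean = sum / n = 318 / 10 = 31.8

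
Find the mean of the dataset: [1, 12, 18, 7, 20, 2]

10

Step 1: Sum all values: 1 + 12 + 18 + 7 + 20 + 2 = 60
Step 2: Count the number of values: n = 6
Step 3: Mean = sum / n = 60 / 6 = 10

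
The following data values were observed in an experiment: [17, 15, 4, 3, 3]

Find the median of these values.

4

Step 1: Sort the data in ascending order: [3, 3, 4, 15, 17]
Step 2: The number of values is n = 5.
Step 3: Since n is odd, the median is the middle value at position 3: 4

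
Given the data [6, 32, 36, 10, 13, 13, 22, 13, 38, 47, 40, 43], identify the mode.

13

Step 1: Count the frequency of each value:
  6: appears 1 time(s)
  10: appears 1 time(s)
  13: appears 3 time(s)
  22: appears 1 time(s)
  32: appears 1 time(s)
  36: appears 1 time(s)
  38: appears 1 time(s)
  40: appears 1 time(s)
  43: appears 1 time(s)
  47: appears 1 time(s)
Step 2: The value 13 appears most frequently (3 times).
Step 3: Mode = 13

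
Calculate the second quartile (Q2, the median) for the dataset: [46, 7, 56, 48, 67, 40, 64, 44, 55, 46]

47

Step 1: Sort the data: [7, 40, 44, 46, 46, 48, 55, 56, 64, 67]
Step 2: n = 10
Step 3: Q2 is the median. Since n is even, it is the average of the values at positions 5 and 6:
  Q2 = (46 + 48) / 2 = 47
Step 4: Q2 = 47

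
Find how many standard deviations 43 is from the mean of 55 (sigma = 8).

-1.5

Step 1: Recall the z-score formula: z = (x - mu) / sigma
Step 2: Substitute values: z = (43 - 55) / 8
Step 3: z = -12 / 8 = -1.5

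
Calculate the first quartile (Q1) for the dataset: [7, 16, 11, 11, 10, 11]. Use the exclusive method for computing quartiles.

9.25

Step 1: Sort the data: [7, 10, 11, 11, 11, 16]
Step 2: n = 6
Step 3: Using the exclusive quartile method:
  Q1 = 9.25
  Q2 (median) = 11
  Q3 = 12.25
  IQR = Q3 - Q1 = 12.25 - 9.25 = 3
Step 4: Q1 = 9.25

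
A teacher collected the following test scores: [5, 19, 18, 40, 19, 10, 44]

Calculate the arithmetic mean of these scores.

22.1429

Step 1: Sum all values: 5 + 19 + 18 + 40 + 19 + 10 + 44 = 155
Step 2: Count the number of values: n = 7
Step 3: Mean = sum / n = 155 / 7 = 22.1429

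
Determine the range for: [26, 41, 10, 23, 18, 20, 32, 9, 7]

34

Step 1: Identify the maximum value: max = 41
Step 2: Identify the minimum value: min = 7
Step 3: Range = max - min = 41 - 7 = 34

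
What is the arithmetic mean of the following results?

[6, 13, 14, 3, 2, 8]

7.6667

Step 1: Sum all values: 6 + 13 + 14 + 3 + 2 + 8 = 46
Step 2: Count the number of values: n = 6
Step 3: Mean = sum / n = 46 / 6 = 7.6667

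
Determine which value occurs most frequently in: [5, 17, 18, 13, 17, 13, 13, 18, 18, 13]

13

Step 1: Count the frequency of each value:
  5: appears 1 time(s)
  13: appears 4 time(s)
  17: appears 2 time(s)
  18: appears 3 time(s)
Step 2: The value 13 appears most frequently (4 times).
Step 3: Mode = 13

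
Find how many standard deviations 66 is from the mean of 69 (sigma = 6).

-0.5

Step 1: Recall the z-score formula: z = (x - mu) / sigma
Step 2: Substitute values: z = (66 - 69) / 6
Step 3: z = -3 / 6 = -0.5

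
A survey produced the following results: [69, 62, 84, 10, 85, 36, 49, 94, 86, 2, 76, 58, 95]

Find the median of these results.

69

Step 1: Sort the data in ascending order: [2, 10, 36, 49, 58, 62, 69, 76, 84, 85, 86, 94, 95]
Step 2: The number of values is n = 13.
Step 3: Since n is odd, the median is the middle value at position 7: 69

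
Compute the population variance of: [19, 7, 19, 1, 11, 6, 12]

38.4898

Step 1: Compute the mean: (19 + 7 + 19 + 1 + 11 + 6 + 12) / 7 = 10.7143
Step 2: Compute squared deviations from the mean:
  (19 - 10.7143)^2 = 68.6531
  (7 - 10.7143)^2 = 13.7959
  (19 - 10.7143)^2 = 68.6531
  (1 - 10.7143)^2 = 94.3673
  (11 - 10.7143)^2 = 0.0816
  (6 - 10.7143)^2 = 22.2245
  (12 - 10.7143)^2 = 1.6531
Step 3: Sum of squared deviations = 269.4286
Step 4: Population variance = 269.4286 / 7 = 38.4898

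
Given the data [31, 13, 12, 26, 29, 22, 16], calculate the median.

22

Step 1: Sort the data in ascending order: [12, 13, 16, 22, 26, 29, 31]
Step 2: The number of values is n = 7.
Step 3: Since n is odd, the median is the middle value at position 4: 22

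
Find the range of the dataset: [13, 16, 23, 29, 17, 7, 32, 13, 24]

25

Step 1: Identify the maximum value: max = 32
Step 2: Identify the minimum value: min = 7
Step 3: Range = max - min = 32 - 7 = 25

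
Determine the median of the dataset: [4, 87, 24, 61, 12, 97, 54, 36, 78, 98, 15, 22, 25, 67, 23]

36

Step 1: Sort the data in ascending order: [4, 12, 15, 22, 23, 24, 25, 36, 54, 61, 67, 78, 87, 97, 98]
Step 2: The number of values is n = 15.
Step 3: Since n is odd, the median is the middle value at position 8: 36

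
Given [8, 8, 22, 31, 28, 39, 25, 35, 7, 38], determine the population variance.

141.29

Step 1: Compute the mean: (8 + 8 + 22 + 31 + 28 + 39 + 25 + 35 + 7 + 38) / 10 = 24.1
Step 2: Compute squared deviations from the mean:
  (8 - 24.1)^2 = 259.21
  (8 - 24.1)^2 = 259.21
  (22 - 24.1)^2 = 4.41
  (31 - 24.1)^2 = 47.61
  (28 - 24.1)^2 = 15.21
  (39 - 24.1)^2 = 222.01
  (25 - 24.1)^2 = 0.81
  (35 - 24.1)^2 = 118.81
  (7 - 24.1)^2 = 292.41
  (38 - 24.1)^2 = 193.21
Step 3: Sum of squared deviations = 1412.9
Step 4: Population variance = 1412.9 / 10 = 141.29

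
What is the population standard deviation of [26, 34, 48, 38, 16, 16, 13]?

12.2441

Step 1: Compute the mean: 27.2857
Step 2: Sum of squared deviations from the mean: 1049.4286
Step 3: Population variance = 1049.4286 / 7 = 149.9184
Step 4: Standard deviation = sqrt(149.9184) = 12.2441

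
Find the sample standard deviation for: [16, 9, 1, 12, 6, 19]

6.5955

Step 1: Compute the mean: 10.5
Step 2: Sum of squared deviations from the mean: 217.5
Step 3: Sample variance = 217.5 / 5 = 43.5
Step 4: Standard deviation = sqrt(43.5) = 6.5955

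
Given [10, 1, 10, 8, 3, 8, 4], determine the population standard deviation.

3.3258

Step 1: Compute the mean: 6.2857
Step 2: Sum of squared deviations from the mean: 77.4286
Step 3: Population variance = 77.4286 / 7 = 11.0612
Step 4: Standard deviation = sqrt(11.0612) = 3.3258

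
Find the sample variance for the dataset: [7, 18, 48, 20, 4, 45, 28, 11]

275.4107

Step 1: Compute the mean: (7 + 18 + 48 + 20 + 4 + 45 + 28 + 11) / 8 = 22.625
Step 2: Compute squared deviations from the mean:
  (7 - 22.625)^2 = 244.1406
  (18 - 22.625)^2 = 21.3906
  (48 - 22.625)^2 = 643.8906
  (20 - 22.625)^2 = 6.8906
  (4 - 22.625)^2 = 346.8906
  (45 - 22.625)^2 = 500.6406
  (28 - 22.625)^2 = 28.8906
  (11 - 22.625)^2 = 135.1406
Step 3: Sum of squared deviations = 1927.875
Step 4: Sample variance = 1927.875 / 7 = 275.4107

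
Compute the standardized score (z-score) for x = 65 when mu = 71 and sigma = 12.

-0.5

Step 1: Recall the z-score formula: z = (x - mu) / sigma
Step 2: Substitute values: z = (65 - 71) / 12
Step 3: z = -6 / 12 = -0.5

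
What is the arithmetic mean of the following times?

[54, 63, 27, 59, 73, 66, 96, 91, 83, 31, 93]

66.9091

Step 1: Sum all values: 54 + 63 + 27 + 59 + 73 + 66 + 96 + 91 + 83 + 31 + 93 = 736
Step 2: Count the number of values: n = 11
Step 3: Mean = sum / n = 736 / 11 = 66.9091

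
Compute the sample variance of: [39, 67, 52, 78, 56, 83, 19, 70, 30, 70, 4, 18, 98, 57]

758.2253

Step 1: Compute the mean: (39 + 67 + 52 + 78 + 56 + 83 + 19 + 70 + 30 + 70 + 4 + 18 + 98 + 57) / 14 = 52.9286
Step 2: Compute squared deviations from the mean:
  (39 - 52.9286)^2 = 194.0051
  (67 - 52.9286)^2 = 198.0051
  (52 - 52.9286)^2 = 0.8622
  (78 - 52.9286)^2 = 628.5765
  (56 - 52.9286)^2 = 9.4337
  (83 - 52.9286)^2 = 904.2908
  (19 - 52.9286)^2 = 1151.148
  (70 - 52.9286)^2 = 291.4337
  (30 - 52.9286)^2 = 525.7194
  (70 - 52.9286)^2 = 291.4337
  (4 - 52.9286)^2 = 2394.0051
  (18 - 52.9286)^2 = 1220.0051
  (98 - 52.9286)^2 = 2031.4337
  (57 - 52.9286)^2 = 16.5765
Step 3: Sum of squared deviations = 9856.9286
Step 4: Sample variance = 9856.9286 / 13 = 758.2253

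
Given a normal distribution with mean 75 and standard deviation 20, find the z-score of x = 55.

-1

Step 1: Recall the z-score formula: z = (x - mu) / sigma
Step 2: Substitute values: z = (55 - 75) / 20
Step 3: z = -20 / 20 = -1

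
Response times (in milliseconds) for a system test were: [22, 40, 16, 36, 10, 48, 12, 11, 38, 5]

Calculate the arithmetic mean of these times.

23.8

Step 1: Sum all values: 22 + 40 + 16 + 36 + 10 + 48 + 12 + 11 + 38 + 5 = 238
Step 2: Count the number of values: n = 10
Step 3: Mean = sum / n = 238 / 10 = 23.8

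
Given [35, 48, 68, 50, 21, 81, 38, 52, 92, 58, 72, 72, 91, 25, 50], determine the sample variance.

492.6952

Step 1: Compute the mean: (35 + 48 + 68 + 50 + 21 + 81 + 38 + 52 + 92 + 58 + 72 + 72 + 91 + 25 + 50) / 15 = 56.8667
Step 2: Compute squared deviations from the mean:
  (35 - 56.8667)^2 = 478.1511
  (48 - 56.8667)^2 = 78.6178
  (68 - 56.8667)^2 = 123.9511
  (50 - 56.8667)^2 = 47.1511
  (21 - 56.8667)^2 = 1286.4178
  (81 - 56.8667)^2 = 582.4178
  (38 - 56.8667)^2 = 355.9511
  (52 - 56.8667)^2 = 23.6844
  (92 - 56.8667)^2 = 1234.3511
  (58 - 56.8667)^2 = 1.2844
  (72 - 56.8667)^2 = 229.0178
  (72 - 56.8667)^2 = 229.0178
  (91 - 56.8667)^2 = 1165.0844
  (25 - 56.8667)^2 = 1015.4844
  (50 - 56.8667)^2 = 47.1511
Step 3: Sum of squared deviations = 6897.7333
Step 4: Sample variance = 6897.7333 / 14 = 492.6952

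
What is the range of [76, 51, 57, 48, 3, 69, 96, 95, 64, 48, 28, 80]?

93

Step 1: Identify the maximum value: max = 96
Step 2: Identify the minimum value: min = 3
Step 3: Range = max - min = 96 - 3 = 93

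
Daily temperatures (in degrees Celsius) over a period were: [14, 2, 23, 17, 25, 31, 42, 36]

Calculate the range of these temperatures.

40

Step 1: Identify the maximum value: max = 42
Step 2: Identify the minimum value: min = 2
Step 3: Range = max - min = 42 - 2 = 40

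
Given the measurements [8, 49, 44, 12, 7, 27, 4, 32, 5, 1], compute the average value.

18.9

Step 1: Sum all values: 8 + 49 + 44 + 12 + 7 + 27 + 4 + 32 + 5 + 1 = 189
Step 2: Count the number of values: n = 10
Step 3: Mean = sum / n = 189 / 10 = 18.9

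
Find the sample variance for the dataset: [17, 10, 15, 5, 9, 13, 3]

26.2381

Step 1: Compute the mean: (17 + 10 + 15 + 5 + 9 + 13 + 3) / 7 = 10.2857
Step 2: Compute squared deviations from the mean:
  (17 - 10.2857)^2 = 45.0816
  (10 - 10.2857)^2 = 0.0816
  (15 - 10.2857)^2 = 22.2245
  (5 - 10.2857)^2 = 27.9388
  (9 - 10.2857)^2 = 1.6531
  (13 - 10.2857)^2 = 7.3673
  (3 - 10.2857)^2 = 53.0816
Step 3: Sum of squared deviations = 157.4286
Step 4: Sample variance = 157.4286 / 6 = 26.2381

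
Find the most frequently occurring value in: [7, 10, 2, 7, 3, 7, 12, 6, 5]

7

Step 1: Count the frequency of each value:
  2: appears 1 time(s)
  3: appears 1 time(s)
  5: appears 1 time(s)
  6: appears 1 time(s)
  7: appears 3 time(s)
  10: appears 1 time(s)
  12: appears 1 time(s)
Step 2: The value 7 appears most frequently (3 times).
Step 3: Mode = 7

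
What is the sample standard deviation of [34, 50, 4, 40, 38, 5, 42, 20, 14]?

17.0375

Step 1: Compute the mean: 27.4444
Step 2: Sum of squared deviations from the mean: 2322.2222
Step 3: Sample variance = 2322.2222 / 8 = 290.2778
Step 4: Standard deviation = sqrt(290.2778) = 17.0375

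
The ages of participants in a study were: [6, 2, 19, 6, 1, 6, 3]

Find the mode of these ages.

6

Step 1: Count the frequency of each value:
  1: appears 1 time(s)
  2: appears 1 time(s)
  3: appears 1 time(s)
  6: appears 3 time(s)
  19: appears 1 time(s)
Step 2: The value 6 appears most frequently (3 times).
Step 3: Mode = 6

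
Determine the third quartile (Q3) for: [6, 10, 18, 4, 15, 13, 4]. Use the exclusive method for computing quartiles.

15

Step 1: Sort the data: [4, 4, 6, 10, 13, 15, 18]
Step 2: n = 7
Step 3: Using the exclusive quartile method:
  Q1 = 4
  Q2 (median) = 10
  Q3 = 15
  IQR = Q3 - Q1 = 15 - 4 = 11
Step 4: Q3 = 15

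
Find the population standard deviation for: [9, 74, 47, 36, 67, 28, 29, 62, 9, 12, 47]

22.1926

Step 1: Compute the mean: 38.1818
Step 2: Sum of squared deviations from the mean: 5417.6364
Step 3: Population variance = 5417.6364 / 11 = 492.5124
Step 4: Standard deviation = sqrt(492.5124) = 22.1926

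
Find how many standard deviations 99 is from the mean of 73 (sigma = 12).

2.1667

Step 1: Recall the z-score formula: z = (x - mu) / sigma
Step 2: Substitute values: z = (99 - 73) / 12
Step 3: z = 26 / 12 = 2.1667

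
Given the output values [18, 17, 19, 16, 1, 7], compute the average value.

13

Step 1: Sum all values: 18 + 17 + 19 + 16 + 1 + 7 = 78
Step 2: Count the number of values: n = 6
Step 3: Mean = sum / n = 78 / 6 = 13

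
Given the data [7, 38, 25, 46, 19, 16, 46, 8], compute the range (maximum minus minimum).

39

Step 1: Identify the maximum value: max = 46
Step 2: Identify the minimum value: min = 7
Step 3: Range = max - min = 46 - 7 = 39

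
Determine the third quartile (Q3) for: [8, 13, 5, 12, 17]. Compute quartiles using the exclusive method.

15

Step 1: Sort the data: [5, 8, 12, 13, 17]
Step 2: n = 5
Step 3: Using the exclusive quartile method:
  Q1 = 6.5
  Q2 (median) = 12
  Q3 = 15
  IQR = Q3 - Q1 = 15 - 6.5 = 8.5
Step 4: Q3 = 15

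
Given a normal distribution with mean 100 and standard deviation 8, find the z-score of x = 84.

-2

Step 1: Recall the z-score formula: z = (x - mu) / sigma
Step 2: Substitute values: z = (84 - 100) / 8
Step 3: z = -16 / 8 = -2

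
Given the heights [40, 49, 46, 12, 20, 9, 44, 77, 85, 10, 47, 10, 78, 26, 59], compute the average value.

40.8

Step 1: Sum all values: 40 + 49 + 46 + 12 + 20 + 9 + 44 + 77 + 85 + 10 + 47 + 10 + 78 + 26 + 59 = 612
Step 2: Count the number of values: n = 15
Step 3: Mean = sum / n = 612 / 15 = 40.8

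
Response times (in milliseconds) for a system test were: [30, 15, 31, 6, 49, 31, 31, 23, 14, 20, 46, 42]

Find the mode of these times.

31

Step 1: Count the frequency of each value:
  6: appears 1 time(s)
  14: appears 1 time(s)
  15: appears 1 time(s)
  20: appears 1 time(s)
  23: appears 1 time(s)
  30: appears 1 time(s)
  31: appears 3 time(s)
  42: appears 1 time(s)
  46: appears 1 time(s)
  49: appears 1 time(s)
Step 2: The value 31 appears most frequently (3 times).
Step 3: Mode = 31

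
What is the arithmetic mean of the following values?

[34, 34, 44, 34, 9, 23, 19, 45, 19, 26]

28.7

Step 1: Sum all values: 34 + 34 + 44 + 34 + 9 + 23 + 19 + 45 + 19 + 26 = 287
Step 2: Count the number of values: n = 10
Step 3: Mean = sum / n = 287 / 10 = 28.7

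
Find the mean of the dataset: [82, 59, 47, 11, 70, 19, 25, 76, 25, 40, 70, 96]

51.6667

Step 1: Sum all values: 82 + 59 + 47 + 11 + 70 + 19 + 25 + 76 + 25 + 40 + 70 + 96 = 620
Step 2: Count the number of values: n = 12
Step 3: Mean = sum / n = 620 / 12 = 51.6667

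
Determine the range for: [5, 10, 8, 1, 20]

19

Step 1: Identify the maximum value: max = 20
Step 2: Identify the minimum value: min = 1
Step 3: Range = max - min = 20 - 1 = 19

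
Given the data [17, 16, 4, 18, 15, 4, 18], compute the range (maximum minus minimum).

14

Step 1: Identify the maximum value: max = 18
Step 2: Identify the minimum value: min = 4
Step 3: Range = max - min = 18 - 4 = 14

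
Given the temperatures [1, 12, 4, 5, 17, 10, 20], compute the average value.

9.8571

Step 1: Sum all values: 1 + 12 + 4 + 5 + 17 + 10 + 20 = 69
Step 2: Count the number of values: n = 7
Step 3: Mean = sum / n = 69 / 7 = 9.8571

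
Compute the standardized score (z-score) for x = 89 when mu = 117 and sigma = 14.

-2

Step 1: Recall the z-score formula: z = (x - mu) / sigma
Step 2: Substitute values: z = (89 - 117) / 14
Step 3: z = -28 / 14 = -2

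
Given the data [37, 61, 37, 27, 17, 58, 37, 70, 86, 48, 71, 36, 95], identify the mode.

37

Step 1: Count the frequency of each value:
  17: appears 1 time(s)
  27: appears 1 time(s)
  36: appears 1 time(s)
  37: appears 3 time(s)
  48: appears 1 time(s)
  58: appears 1 time(s)
  61: appears 1 time(s)
  70: appears 1 time(s)
  71: appears 1 time(s)
  86: appears 1 time(s)
  95: appears 1 time(s)
Step 2: The value 37 appears most frequently (3 times).
Step 3: Mode = 37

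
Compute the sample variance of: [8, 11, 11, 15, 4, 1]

26.2667

Step 1: Compute the mean: (8 + 11 + 11 + 15 + 4 + 1) / 6 = 8.3333
Step 2: Compute squared deviations from the mean:
  (8 - 8.3333)^2 = 0.1111
  (11 - 8.3333)^2 = 7.1111
  (11 - 8.3333)^2 = 7.1111
  (15 - 8.3333)^2 = 44.4444
  (4 - 8.3333)^2 = 18.7778
  (1 - 8.3333)^2 = 53.7778
Step 3: Sum of squared deviations = 131.3333
Step 4: Sample variance = 131.3333 / 5 = 26.2667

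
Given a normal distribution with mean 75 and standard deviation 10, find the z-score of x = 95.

2

Step 1: Recall the z-score formula: z = (x - mu) / sigma
Step 2: Substitute values: z = (95 - 75) / 10
Step 3: z = 20 / 10 = 2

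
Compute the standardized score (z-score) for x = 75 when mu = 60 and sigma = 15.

1

Step 1: Recall the z-score formula: z = (x - mu) / sigma
Step 2: Substitute values: z = (75 - 60) / 15
Step 3: z = 15 / 15 = 1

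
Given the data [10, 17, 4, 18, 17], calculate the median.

17

Step 1: Sort the data in ascending order: [4, 10, 17, 17, 18]
Step 2: The number of values is n = 5.
Step 3: Since n is odd, the median is the middle value at position 3: 17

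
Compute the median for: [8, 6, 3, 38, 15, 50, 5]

8

Step 1: Sort the data in ascending order: [3, 5, 6, 8, 15, 38, 50]
Step 2: The number of values is n = 7.
Step 3: Since n is odd, the median is the middle value at position 4: 8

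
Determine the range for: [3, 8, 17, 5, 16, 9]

14

Step 1: Identify the maximum value: max = 17
Step 2: Identify the minimum value: min = 3
Step 3: Range = max - min = 17 - 3 = 14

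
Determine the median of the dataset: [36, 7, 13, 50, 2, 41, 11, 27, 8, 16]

14.5

Step 1: Sort the data in ascending order: [2, 7, 8, 11, 13, 16, 27, 36, 41, 50]
Step 2: The number of values is n = 10.
Step 3: Since n is even, the median is the average of positions 5 and 6:
  Median = (13 + 16) / 2 = 14.5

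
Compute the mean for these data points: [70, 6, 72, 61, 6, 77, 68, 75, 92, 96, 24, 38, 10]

53.4615

Step 1: Sum all values: 70 + 6 + 72 + 61 + 6 + 77 + 68 + 75 + 92 + 96 + 24 + 38 + 10 = 695
Step 2: Count the number of values: n = 13
Step 3: Mean = sum / n = 695 / 13 = 53.4615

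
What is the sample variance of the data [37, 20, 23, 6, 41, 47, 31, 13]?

201.9286

Step 1: Compute the mean: (37 + 20 + 23 + 6 + 41 + 47 + 31 + 13) / 8 = 27.25
Step 2: Compute squared deviations from the mean:
  (37 - 27.25)^2 = 95.0625
  (20 - 27.25)^2 = 52.5625
  (23 - 27.25)^2 = 18.0625
  (6 - 27.25)^2 = 451.5625
  (41 - 27.25)^2 = 189.0625
  (47 - 27.25)^2 = 390.0625
  (31 - 27.25)^2 = 14.0625
  (13 - 27.25)^2 = 203.0625
Step 3: Sum of squared deviations = 1413.5
Step 4: Sample variance = 1413.5 / 7 = 201.9286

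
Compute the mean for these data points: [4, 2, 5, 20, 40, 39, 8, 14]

16.5

Step 1: Sum all values: 4 + 2 + 5 + 20 + 40 + 39 + 8 + 14 = 132
Step 2: Count the number of values: n = 8
Step 3: Mean = sum / n = 132 / 8 = 16.5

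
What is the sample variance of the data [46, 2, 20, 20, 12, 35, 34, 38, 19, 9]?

200.9444

Step 1: Compute the mean: (46 + 2 + 20 + 20 + 12 + 35 + 34 + 38 + 19 + 9) / 10 = 23.5
Step 2: Compute squared deviations from the mean:
  (46 - 23.5)^2 = 506.25
  (2 - 23.5)^2 = 462.25
  (20 - 23.5)^2 = 12.25
  (20 - 23.5)^2 = 12.25
  (12 - 23.5)^2 = 132.25
  (35 - 23.5)^2 = 132.25
  (34 - 23.5)^2 = 110.25
  (38 - 23.5)^2 = 210.25
  (19 - 23.5)^2 = 20.25
  (9 - 23.5)^2 = 210.25
Step 3: Sum of squared deviations = 1808.5
Step 4: Sample variance = 1808.5 / 9 = 200.9444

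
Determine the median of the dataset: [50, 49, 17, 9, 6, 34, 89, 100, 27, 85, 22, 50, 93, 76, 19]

49

Step 1: Sort the data in ascending order: [6, 9, 17, 19, 22, 27, 34, 49, 50, 50, 76, 85, 89, 93, 100]
Step 2: The number of values is n = 15.
Step 3: Since n is odd, the median is the middle value at position 8: 49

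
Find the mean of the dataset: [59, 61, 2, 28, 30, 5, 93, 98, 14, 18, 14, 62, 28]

39.3846

Step 1: Sum all values: 59 + 61 + 2 + 28 + 30 + 5 + 93 + 98 + 14 + 18 + 14 + 62 + 28 = 512
Step 2: Count the number of values: n = 13
Step 3: Mean = sum / n = 512 / 13 = 39.3846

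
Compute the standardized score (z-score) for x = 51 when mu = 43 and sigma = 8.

1

Step 1: Recall the z-score formula: z = (x - mu) / sigma
Step 2: Substitute values: z = (51 - 43) / 8
Step 3: z = 8 / 8 = 1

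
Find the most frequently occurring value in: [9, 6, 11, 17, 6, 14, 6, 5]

6

Step 1: Count the frequency of each value:
  5: appears 1 time(s)
  6: appears 3 time(s)
  9: appears 1 time(s)
  11: appears 1 time(s)
  14: appears 1 time(s)
  17: appears 1 time(s)
Step 2: The value 6 appears most frequently (3 times).
Step 3: Mode = 6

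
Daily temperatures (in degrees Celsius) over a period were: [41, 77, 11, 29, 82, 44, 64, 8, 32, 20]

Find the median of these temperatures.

36.5

Step 1: Sort the data in ascending order: [8, 11, 20, 29, 32, 41, 44, 64, 77, 82]
Step 2: The number of values is n = 10.
Step 3: Since n is even, the median is the average of positions 5 and 6:
  Median = (32 + 41) / 2 = 36.5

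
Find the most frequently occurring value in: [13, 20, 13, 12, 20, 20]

20

Step 1: Count the frequency of each value:
  12: appears 1 time(s)
  13: appears 2 time(s)
  20: appears 3 time(s)
Step 2: The value 20 appears most frequently (3 times).
Step 3: Mode = 20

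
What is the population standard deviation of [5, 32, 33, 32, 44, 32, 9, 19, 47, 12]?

13.7641

Step 1: Compute the mean: 26.5
Step 2: Sum of squared deviations from the mean: 1894.5
Step 3: Population variance = 1894.5 / 10 = 189.45
Step 4: Standard deviation = sqrt(189.45) = 13.7641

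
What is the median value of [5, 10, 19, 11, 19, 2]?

10.5

Step 1: Sort the data in ascending order: [2, 5, 10, 11, 19, 19]
Step 2: The number of values is n = 6.
Step 3: Since n is even, the median is the average of positions 3 and 4:
  Median = (10 + 11) / 2 = 10.5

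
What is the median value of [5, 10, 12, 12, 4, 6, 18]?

10

Step 1: Sort the data in ascending order: [4, 5, 6, 10, 12, 12, 18]
Step 2: The number of values is n = 7.
Step 3: Since n is odd, the median is the middle value at position 4: 10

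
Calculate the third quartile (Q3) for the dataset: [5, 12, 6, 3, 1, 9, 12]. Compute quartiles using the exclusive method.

12

Step 1: Sort the data: [1, 3, 5, 6, 9, 12, 12]
Step 2: n = 7
Step 3: Using the exclusive quartile method:
  Q1 = 3
  Q2 (median) = 6
  Q3 = 12
  IQR = Q3 - Q1 = 12 - 3 = 9
Step 4: Q3 = 12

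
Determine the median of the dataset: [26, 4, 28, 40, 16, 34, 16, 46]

27

Step 1: Sort the data in ascending order: [4, 16, 16, 26, 28, 34, 40, 46]
Step 2: The number of values is n = 8.
Step 3: Since n is even, the median is the average of positions 4 and 5:
  Median = (26 + 28) / 2 = 27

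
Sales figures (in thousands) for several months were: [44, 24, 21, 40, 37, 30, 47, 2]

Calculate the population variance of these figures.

191.4844

Step 1: Compute the mean: (44 + 24 + 21 + 40 + 37 + 30 + 47 + 2) / 8 = 30.625
Step 2: Compute squared deviations from the mean:
  (44 - 30.625)^2 = 178.8906
  (24 - 30.625)^2 = 43.8906
  (21 - 30.625)^2 = 92.6406
  (40 - 30.625)^2 = 87.8906
  (37 - 30.625)^2 = 40.6406
  (30 - 30.625)^2 = 0.3906
  (47 - 30.625)^2 = 268.1406
  (2 - 30.625)^2 = 819.3906
Step 3: Sum of squared deviations = 1531.875
Step 4: Population variance = 1531.875 / 8 = 191.4844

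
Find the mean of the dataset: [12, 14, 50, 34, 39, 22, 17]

26.8571

Step 1: Sum all values: 12 + 14 + 50 + 34 + 39 + 22 + 17 = 188
Step 2: Count the number of values: n = 7
Step 3: Mean = sum / n = 188 / 7 = 26.8571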